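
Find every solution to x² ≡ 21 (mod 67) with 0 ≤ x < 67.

Since 67 ≡ 3 (mod 4), a square root of 21 is 21^((67+1)/4) = 21^17 mod 67.
Repeated squaring: 21^2≡39, 21^4≡47, 21^8≡65, 21^16≡4 (mod 67).
21^17 = 21^(16+1) ≡ 17 (mod 67).
Check: 17² = 289 ≡ 21 (mod 67). The two roots are 17 and 50.

17, 50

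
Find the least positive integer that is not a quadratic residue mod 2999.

(2/2999) = +1, so 2 is a residue.
(3/2999) = +1, so 3 is a residue.
(4/2999) = +1, so 4 is a residue.
(5/2999) = +1, so 5 is a residue.
(6/2999) = +1, so 6 is a residue.
(7/2999) = +1, so 7 is a residue.
(8/2999) = +1, so 8 is a residue.
(9/2999) = +1, so 9 is a residue.
(10/2999) = +1, so 10 is a residue.
(11/2999) = +1, so 11 is a residue.
(12/2999) = +1, so 12 is a residue.
(13/2999) = +1, so 13 is a residue.
(14/2999) = +1, so 14 is a residue.
(15/2999) = +1, so 15 is a residue.
(16/2999) = +1, so 16 is a residue.
(17/2999) = −1, so 17 is the smallest positive non-residue mod 2999.

17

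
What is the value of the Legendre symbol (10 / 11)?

-1

Pull out 2: since 11 ≡ 3 (mod 8), (2/11) = -1.
Reciprocity: 5 ≡ 1 and 11 ≡ 3 (mod 4), so (5/11) = +(11/5).
Reduce top mod 5: now compute (1/5).
Reached (1/5) = 1. Collecting the sign flips along the way, the symbol is -1.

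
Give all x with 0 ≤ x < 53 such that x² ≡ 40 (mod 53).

26, 27

53 ≡ 1 (mod 4), so we find a root by search.
Trying successive values, 26² = 676 ≡ 40 (mod 53). The other root is 53 − 26 = 27.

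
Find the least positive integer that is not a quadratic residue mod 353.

(2/353) = +1, so 2 is a residue.
(3/353) = −1, so 3 is the smallest positive non-residue mod 353.

3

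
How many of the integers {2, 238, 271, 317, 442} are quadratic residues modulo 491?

(2/491) = -1 → non-residue.
(238/491) = +1 → QR.
(271/491) = -1 → non-residue.
(317/491) = -1 → non-residue.
(442/491) = -1 → non-residue.
Total quadratic residues among the 5: 1.

1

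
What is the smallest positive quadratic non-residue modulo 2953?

5

(2/2953) = +1, so 2 is a residue.
(3/2953) = +1, so 3 is a residue.
(4/2953) = +1, so 4 is a residue.
(5/2953) = −1, so 5 is the smallest positive non-residue mod 2953.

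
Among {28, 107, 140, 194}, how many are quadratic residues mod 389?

2

(28/389) = +1 → QR.
(107/389) = -1 → non-residue.
(140/389) = +1 → QR.
(194/389) = -1 → non-residue.
Total quadratic residues among the 4: 2.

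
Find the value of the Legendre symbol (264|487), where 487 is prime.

1

Pull out 2^3: since 487 ≡ 7 (mod 8), (2/487) = +1, so (2/487)^3 = +1.
Reciprocity: 33 ≡ 1 and 487 ≡ 3 (mod 4), so (33/487) = +(487/33).
Reduce top mod 33: now compute (25/33).
Reciprocity: 25 ≡ 1 and 33 ≡ 1 (mod 4), so (25/33) = +(33/25).
Reduce top mod 25: now compute (8/25).
Pull out 2^3: since 25 ≡ 1 (mod 8), (2/25) = +1, so (2/25)^3 = +1.
Reached (1/25) = 1. Collecting the sign flips along the way, the symbol is +1.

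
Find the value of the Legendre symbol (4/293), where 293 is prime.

1

Pull out 2^2: since 293 ≡ 5 (mod 8), (2/293) = -1, so (2/293)^2 = +1.
Reached (1/293) = 1. Collecting the sign flips along the way, the symbol is +1.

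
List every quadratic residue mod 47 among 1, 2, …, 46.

Square k = 1,…,23 (k and 47−k give the same square):
1²=1, 2²=4, 3²=9, 4²=16, 5²=25, 6²=36, 7²≡2, 8²≡17, 9²≡34, 10²≡6, 11²≡27, 12²≡3, 13²≡28, 14²≡8, 15²≡37, 16²≡21, 17²≡7, 18²≡42, 19²≡32, 20²≡24, 21²≡18, 22²≡14, 23²≡12 (mod 47).
So the quadratic residues mod 47 are {1, 2, 3, 4, 6, 7, 8, 9, 12, 14, 16, 17, 18, 21, 24, 25, 27, 28, 32, 34, 36, 37, 42}.

1,2,3,4,6,7,8,9,12,14,16,17,18,21,24,25,27,28,32,34,36,37,42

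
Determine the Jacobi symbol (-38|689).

First reduce: -38 ≡ 651 (mod 689).
Reciprocity: 651 ≡ 3 and 689 ≡ 1 (mod 4), so (651/689) = +(689/651).
Reduce top mod 651: now compute (38/651).
Pull out 2: since 651 ≡ 3 (mod 8), (2/651) = -1.
Reciprocity: 19 ≡ 3 and 651 ≡ 3 (mod 4), so (19/651) = −(651/19).
Reduce top mod 19: now compute (5/19).
Reciprocity: 5 ≡ 1 and 19 ≡ 3 (mod 4), so (5/19) = +(19/5).
Reduce top mod 5: now compute (4/5).
Pull out 2^2: since 5 ≡ 5 (mod 8), (2/5) = -1, so (2/5)^2 = +1.
Reached (1/5) = 1. Collecting the sign flips along the way, the symbol is +1.

1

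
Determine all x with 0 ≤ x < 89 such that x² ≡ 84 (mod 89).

89 ≡ 1 (mod 4), so we find a root by search.
Trying successive values, 23² = 529 ≡ 84 (mod 89). The other root is 89 − 23 = 66.

23, 66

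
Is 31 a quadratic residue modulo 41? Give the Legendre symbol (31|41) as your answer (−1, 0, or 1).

1

Euler's criterion: (31/41) ≡ 31^20 (mod 41).
31^2 ≡ 18 (mod 41)
31^4 ≡ 37 (mod 41)
31^8 ≡ 16 (mod 41)
31^16 ≡ 10 (mod 41)
31^20 = 31^(16+4) ≡ 1 (mod 41).
Result is 1, so (31/41) = 1.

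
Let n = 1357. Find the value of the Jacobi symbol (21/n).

-1

Reciprocity: 21 ≡ 1 and 1357 ≡ 1 (mod 4), so (21/1357) = +(1357/21).
Reduce top mod 21: now compute (13/21).
Reciprocity: 13 ≡ 1 and 21 ≡ 1 (mod 4), so (13/21) = +(21/13).
Reduce top mod 13: now compute (8/13).
Pull out 2^3: since 13 ≡ 5 (mod 8), (2/13) = -1, so (2/13)^3 = -1.
Reached (1/13) = 1. Collecting the sign flips along the way, the symbol is -1.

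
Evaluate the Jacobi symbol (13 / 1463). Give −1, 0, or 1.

Reciprocity: 13 ≡ 1 and 1463 ≡ 3 (mod 4), so (13/1463) = +(1463/13).
Reduce top mod 13: now compute (7/13).
Reciprocity: 7 ≡ 3 and 13 ≡ 1 (mod 4), so (7/13) = +(13/7).
Reduce top mod 7: now compute (6/7).
Pull out 2: since 7 ≡ 7 (mod 8), (2/7) = +1.
Reciprocity: 3 ≡ 3 and 7 ≡ 3 (mod 4), so (3/7) = −(7/3).
Reduce top mod 3: now compute (1/3).
Reached (1/3) = 1. Collecting the sign flips along the way, the symbol is -1.

-1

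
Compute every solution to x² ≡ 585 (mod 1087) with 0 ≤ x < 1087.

202, 885

Since 1087 ≡ 3 (mod 4), a square root of 585 is 585^((1087+1)/4) = 585^272 mod 1087.
Repeated squaring: 585^2≡907, 585^4≡877, 585^8≡620, 585^16≡689, 585^32≡789, 585^64≡757, 585^128≡200, 585^256≡868 (mod 1087).
585^272 = 585^(256+16) ≡ 202 (mod 1087).
Check: 202² = 40804 ≡ 585 (mod 1087). The two roots are 202 and 885.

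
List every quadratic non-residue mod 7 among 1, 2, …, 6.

3 5 6

Square k = 1,…,3 (k and 7−k give the same square):
1²=1, 2²=4, 3²≡2 (mod 7).
The residues are {1, 2, 4}; the non-residues are the remaining 3 nonzero classes.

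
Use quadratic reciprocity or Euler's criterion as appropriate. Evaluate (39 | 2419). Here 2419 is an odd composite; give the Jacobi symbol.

-1

Reciprocity: 39 ≡ 3 and 2419 ≡ 3 (mod 4), so (39/2419) = −(2419/39).
Reduce top mod 39: now compute (1/39).
Reached (1/39) = 1. Collecting the sign flips along the way, the symbol is -1.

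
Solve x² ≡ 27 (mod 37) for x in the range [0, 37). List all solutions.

8, 29

37 ≡ 1 (mod 4), so we find a root by search.
Trying successive values, 8² = 64 ≡ 27 (mod 37). The other root is 37 − 8 = 29.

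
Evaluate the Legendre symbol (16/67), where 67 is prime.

1

Pull out 2^4: since 67 ≡ 3 (mod 8), (2/67) = -1, so (2/67)^4 = +1.
Reached (1/67) = 1. Collecting the sign flips along the way, the symbol is +1.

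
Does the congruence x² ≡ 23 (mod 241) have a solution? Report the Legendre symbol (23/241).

Reciprocity: 23 ≡ 3 and 241 ≡ 1 (mod 4), so (23/241) = +(241/23).
Reduce top mod 23: now compute (11/23).
Reciprocity: 11 ≡ 3 and 23 ≡ 3 (mod 4), so (11/23) = −(23/11).
Reduce top mod 11: now compute (1/11).
Reached (1/11) = 1. Collecting the sign flips along the way, the symbol is -1.

-1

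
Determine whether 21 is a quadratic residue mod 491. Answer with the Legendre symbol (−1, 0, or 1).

Reciprocity: 21 ≡ 1 and 491 ≡ 3 (mod 4), so (21/491) = +(491/21).
Reduce top mod 21: now compute (8/21).
Pull out 2^3: since 21 ≡ 5 (mod 8), (2/21) = -1, so (2/21)^3 = -1.
Reached (1/21) = 1. Collecting the sign flips along the way, the symbol is -1.

-1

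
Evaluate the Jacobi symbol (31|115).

1

Reciprocity: 31 ≡ 3 and 115 ≡ 3 (mod 4), so (31/115) = −(115/31).
Reduce top mod 31: now compute (22/31).
Pull out 2: since 31 ≡ 7 (mod 8), (2/31) = +1.
Reciprocity: 11 ≡ 3 and 31 ≡ 3 (mod 4), so (11/31) = −(31/11).
Reduce top mod 11: now compute (9/11).
Reciprocity: 9 ≡ 1 and 11 ≡ 3 (mod 4), so (9/11) = +(11/9).
Reduce top mod 9: now compute (2/9).
Pull out 2: since 9 ≡ 1 (mod 8), (2/9) = +1.
Reached (1/9) = 1. Collecting the sign flips along the way, the symbol is +1.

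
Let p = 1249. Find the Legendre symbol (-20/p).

1

First reduce: -20 ≡ 1229 (mod 1249).
Reciprocity: 1229 ≡ 1 and 1249 ≡ 1 (mod 4), so (1229/1249) = +(1249/1229).
Reduce top mod 1229: now compute (20/1229).
Pull out 2^2: since 1229 ≡ 5 (mod 8), (2/1229) = -1, so (2/1229)^2 = +1.
Reciprocity: 5 ≡ 1 and 1229 ≡ 1 (mod 4), so (5/1229) = +(1229/5).
Reduce top mod 5: now compute (4/5).
Pull out 2^2: since 5 ≡ 5 (mod 8), (2/5) = -1, so (2/5)^2 = +1.
Reached (1/5) = 1. Collecting the sign flips along the way, the symbol is +1.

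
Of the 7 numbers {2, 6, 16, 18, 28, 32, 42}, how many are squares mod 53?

4

(2/53) = -1 → non-residue.
(6/53) = +1 → QR.
(16/53) = +1 → QR.
(18/53) = -1 → non-residue.
(28/53) = +1 → QR.
(32/53) = -1 → non-residue.
(42/53) = +1 → QR.
Total quadratic residues among the 7: 4.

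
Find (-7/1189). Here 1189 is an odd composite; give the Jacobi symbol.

-1

First reduce: -7 ≡ 1182 (mod 1189).
Pull out 2: since 1189 ≡ 5 (mod 8), (2/1189) = -1.
Reciprocity: 591 ≡ 3 and 1189 ≡ 1 (mod 4), so (591/1189) = +(1189/591).
Reduce top mod 591: now compute (7/591).
Reciprocity: 7 ≡ 3 and 591 ≡ 3 (mod 4), so (7/591) = −(591/7).
Reduce top mod 7: now compute (3/7).
Reciprocity: 3 ≡ 3 and 7 ≡ 3 (mod 4), so (3/7) = −(7/3).
Reduce top mod 3: now compute (1/3).
Reached (1/3) = 1. Collecting the sign flips along the way, the symbol is -1.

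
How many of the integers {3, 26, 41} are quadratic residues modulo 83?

3

(3/83) = +1 → QR.
(26/83) = +1 → QR.
(41/83) = +1 → QR.
Total quadratic residues among the 3: 3.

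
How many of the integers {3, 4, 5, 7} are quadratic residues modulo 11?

3

(3/11) = +1 → QR.
(4/11) = +1 → QR.
(5/11) = +1 → QR.
(7/11) = -1 → non-residue.
Total quadratic residues among the 4: 3.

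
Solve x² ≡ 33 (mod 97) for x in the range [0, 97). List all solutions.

97 ≡ 1 (mod 4), so we find a root by search.
Trying successive values, 18² = 324 ≡ 33 (mod 97). The other root is 97 − 18 = 79.

18, 79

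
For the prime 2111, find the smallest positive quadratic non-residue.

(2/2111) = +1, so 2 is a residue.
(3/2111) = +1, so 3 is a residue.
(4/2111) = +1, so 4 is a residue.
(5/2111) = +1, so 5 is a residue.
(6/2111) = +1, so 6 is a residue.
(7/2111) = −1, so 7 is the smallest positive non-residue mod 2111.

7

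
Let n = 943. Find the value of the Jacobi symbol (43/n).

Reciprocity: 43 ≡ 3 and 943 ≡ 3 (mod 4), so (43/943) = −(943/43).
Reduce top mod 43: now compute (40/43).
Pull out 2^3: since 43 ≡ 3 (mod 8), (2/43) = -1, so (2/43)^3 = -1.
Reciprocity: 5 ≡ 1 and 43 ≡ 3 (mod 4), so (5/43) = +(43/5).
Reduce top mod 5: now compute (3/5).
Reciprocity: 3 ≡ 3 and 5 ≡ 1 (mod 4), so (3/5) = +(5/3).
Reduce top mod 3: now compute (2/3).
Pull out 2: since 3 ≡ 3 (mod 8), (2/3) = -1.
Reached (1/3) = 1. Collecting the sign flips along the way, the symbol is -1.

-1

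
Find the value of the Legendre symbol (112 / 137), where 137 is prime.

1

Pull out 2^4: since 137 ≡ 1 (mod 8), (2/137) = +1, so (2/137)^4 = +1.
Reciprocity: 7 ≡ 3 and 137 ≡ 1 (mod 4), so (7/137) = +(137/7).
Reduce top mod 7: now compute (4/7).
Pull out 2^2: since 7 ≡ 7 (mod 8), (2/7) = +1, so (2/7)^2 = +1.
Reached (1/7) = 1. Collecting the sign flips along the way, the symbol is +1.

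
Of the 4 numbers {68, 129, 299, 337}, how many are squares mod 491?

(68/491) = +1 → QR.
(129/491) = +1 → QR.
(299/491) = -1 → non-residue.
(337/491) = -1 → non-residue.
Total quadratic residues among the 4: 2.

2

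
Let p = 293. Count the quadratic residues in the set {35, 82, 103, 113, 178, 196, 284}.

5

(35/293) = +1 → QR.
(82/293) = +1 → QR.
(103/293) = -1 → non-residue.
(113/293) = -1 → non-residue.
(178/293) = +1 → QR.
(196/293) = +1 → QR.
(284/293) = +1 → QR.
Total quadratic residues among the 7: 5.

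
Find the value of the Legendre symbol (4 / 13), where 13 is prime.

Pull out 2^2: since 13 ≡ 5 (mod 8), (2/13) = -1, so (2/13)^2 = +1.
Reached (1/13) = 1. Collecting the sign flips along the way, the symbol is +1.

1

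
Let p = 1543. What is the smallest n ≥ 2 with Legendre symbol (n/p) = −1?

(2/1543) = +1, so 2 is a residue.
(3/1543) = −1, so 3 is the smallest positive non-residue mod 1543.

3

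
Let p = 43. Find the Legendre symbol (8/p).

Pull out 2^3: since 43 ≡ 3 (mod 8), (2/43) = -1, so (2/43)^3 = -1.
Reached (1/43) = 1. Collecting the sign flips along the way, the symbol is -1.

-1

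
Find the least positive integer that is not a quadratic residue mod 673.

(2/673) = +1, so 2 is a residue.
(3/673) = +1, so 3 is a residue.
(4/673) = +1, so 4 is a residue.
(5/673) = −1, so 5 is the smallest positive non-residue mod 673.

5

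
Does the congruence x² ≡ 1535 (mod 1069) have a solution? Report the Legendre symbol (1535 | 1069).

1

First reduce: 1535 ≡ 466 (mod 1069).
Pull out 2: since 1069 ≡ 5 (mod 8), (2/1069) = -1.
Reciprocity: 233 ≡ 1 and 1069 ≡ 1 (mod 4), so (233/1069) = +(1069/233).
Reduce top mod 233: now compute (137/233).
Reciprocity: 137 ≡ 1 and 233 ≡ 1 (mod 4), so (137/233) = +(233/137).
Reduce top mod 137: now compute (96/137).
Pull out 2^5: since 137 ≡ 1 (mod 8), (2/137) = +1, so (2/137)^5 = +1.
Reciprocity: 3 ≡ 3 and 137 ≡ 1 (mod 4), so (3/137) = +(137/3).
Reduce top mod 3: now compute (2/3).
Pull out 2: since 3 ≡ 3 (mod 8), (2/3) = -1.
Reached (1/3) = 1. Collecting the sign flips along the way, the symbol is +1.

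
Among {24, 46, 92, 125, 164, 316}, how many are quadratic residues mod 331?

(24/331) = +1 → QR.
(46/331) = +1 → QR.
(92/331) = -1 → non-residue.
(125/331) = +1 → QR.
(164/331) = -1 → non-residue.
(316/331) = +1 → QR.
Total quadratic residues among the 6: 4.

4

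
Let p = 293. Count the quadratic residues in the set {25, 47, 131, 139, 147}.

(25/293) = +1 → QR.
(47/293) = -1 → non-residue.
(131/293) = -1 → non-residue.
(139/293) = -1 → non-residue.
(147/293) = -1 → non-residue.
Total quadratic residues among the 5: 1.

1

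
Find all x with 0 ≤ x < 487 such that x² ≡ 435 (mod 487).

Since 487 ≡ 3 (mod 4), a square root of 435 is 435^((487+1)/4) = 435^122 mod 487.
Repeated squaring: 435^2≡269, 435^4≡285, 435^8≡383, 435^16≡102, 435^32≡177, 435^64≡161 (mod 487).
435^122 = 435^(64+32+16+8+2) ≡ 62 (mod 487).
Check: 62² = 3844 ≡ 435 (mod 487). The two roots are 62 and 425.

62, 425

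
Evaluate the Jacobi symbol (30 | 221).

1

Pull out 2: since 221 ≡ 5 (mod 8), (2/221) = -1.
Reciprocity: 15 ≡ 3 and 221 ≡ 1 (mod 4), so (15/221) = +(221/15).
Reduce top mod 15: now compute (11/15).
Reciprocity: 11 ≡ 3 and 15 ≡ 3 (mod 4), so (11/15) = −(15/11).
Reduce top mod 11: now compute (4/11).
Pull out 2^2: since 11 ≡ 3 (mod 8), (2/11) = -1, so (2/11)^2 = +1.
Reached (1/11) = 1. Collecting the sign flips along the way, the symbol is +1.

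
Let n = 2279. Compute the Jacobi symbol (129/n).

Reciprocity: 129 ≡ 1 and 2279 ≡ 3 (mod 4), so (129/2279) = +(2279/129).
Reduce top mod 129: now compute (86/129).
Pull out 2: since 129 ≡ 1 (mod 8), (2/129) = +1.
Reciprocity: 43 ≡ 3 and 129 ≡ 1 (mod 4), so (43/129) = +(129/43).
Reduce top mod 43: now compute (0/43).
Top reduces to 0: gcd > 1, so the symbol is 0.

0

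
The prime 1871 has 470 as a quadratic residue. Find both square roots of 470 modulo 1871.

934, 937

Since 1871 ≡ 3 (mod 4), a square root of 470 is 470^((1871+1)/4) = 470^468 mod 1871.
Repeated squaring: 470^2≡122, 470^4≡1787, 470^8≡1443, 470^16≡1697, 470^32≡340, 470^64≡1469, 470^128≡698, 470^256≡744 (mod 1871).
470^468 = 470^(256+128+64+16+4) ≡ 937 (mod 1871).
Check: 937² = 877969 ≡ 470 (mod 1871). The two roots are 934 and 937.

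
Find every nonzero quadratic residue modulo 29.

1, 4, 5, 6, 7, 9, 13, 16, 20, 22, 23, 24, 25, 28

Square k = 1,…,14 (k and 29−k give the same square):
1²=1, 2²=4, 3²=9, 4²=16, 5²=25, 6²≡7, 7²≡20, 8²≡6, 9²≡23, 10²≡13, 11²≡5, 12²≡28, 13²≡24, 14²≡22 (mod 29).
So the quadratic residues mod 29 are {1, 4, 5, 6, 7, 9, 13, 16, 20, 22, 23, 24, 25, 28}.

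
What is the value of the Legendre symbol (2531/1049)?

-1

Euler's criterion: (2531/1049) ≡ 433^524 (mod 1049).
433^2 ≡ 767 (mod 1049)
433^4 ≡ 849 (mod 1049)
433^8 ≡ 138 (mod 1049)
433^16 ≡ 162 (mod 1049)
433^32 ≡ 19 (mod 1049)
433^64 ≡ 361 (mod 1049)
433^128 ≡ 245 (mod 1049)
433^256 ≡ 232 (mod 1049)
433^512 ≡ 325 (mod 1049)
433^524 = 433^(512+8+4) ≡ 1048 (mod 1049).
Result is 1048 ≡ −1, so (2531/1049) = −1.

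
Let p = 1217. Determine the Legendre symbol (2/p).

1

Pull out 2: since 1217 ≡ 1 (mod 8), (2/1217) = +1.
Reached (1/1217) = 1. Collecting the sign flips along the way, the symbol is +1.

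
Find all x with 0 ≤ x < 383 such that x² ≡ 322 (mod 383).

Since 383 ≡ 3 (mod 4), a square root of 322 is 322^((383+1)/4) = 322^96 mod 383.
Repeated squaring: 322^2≡274, 322^4≡8, 322^8≡64, 322^16≡266, 322^32≡284, 322^64≡226 (mod 383).
322^96 = 322^(64+32) ≡ 223 (mod 383).
Check: 223² = 49729 ≡ 322 (mod 383). The two roots are 160 and 223.

160, 223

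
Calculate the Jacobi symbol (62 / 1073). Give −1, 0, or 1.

Pull out 2: since 1073 ≡ 1 (mod 8), (2/1073) = +1.
Reciprocity: 31 ≡ 3 and 1073 ≡ 1 (mod 4), so (31/1073) = +(1073/31).
Reduce top mod 31: now compute (19/31).
Reciprocity: 19 ≡ 3 and 31 ≡ 3 (mod 4), so (19/31) = −(31/19).
Reduce top mod 19: now compute (12/19).
Pull out 2^2: since 19 ≡ 3 (mod 8), (2/19) = -1, so (2/19)^2 = +1.
Reciprocity: 3 ≡ 3 and 19 ≡ 3 (mod 4), so (3/19) = −(19/3).
Reduce top mod 3: now compute (1/3).
Reached (1/3) = 1. Collecting the sign flips along the way, the symbol is +1.

1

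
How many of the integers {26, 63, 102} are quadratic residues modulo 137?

(26/137) = -1 → non-residue.
(63/137) = +1 → QR.
(102/137) = -1 → non-residue.
Total quadratic residues among the 3: 1.

1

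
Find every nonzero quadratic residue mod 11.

1,3,4,5,9

Square k = 1,…,5 (k and 11−k give the same square):
1²=1, 2²=4, 3²=9, 4²≡5, 5²≡3 (mod 11).
So the quadratic residues mod 11 are {1, 3, 4, 5, 9}.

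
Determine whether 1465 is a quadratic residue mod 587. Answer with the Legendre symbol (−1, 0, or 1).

-1

First reduce: 1465 ≡ 291 (mod 587).
Reciprocity: 291 ≡ 3 and 587 ≡ 3 (mod 4), so (291/587) = −(587/291).
Reduce top mod 291: now compute (5/291).
Reciprocity: 5 ≡ 1 and 291 ≡ 3 (mod 4), so (5/291) = +(291/5).
Reduce top mod 5: now compute (1/5).
Reached (1/5) = 1. Collecting the sign flips along the way, the symbol is -1.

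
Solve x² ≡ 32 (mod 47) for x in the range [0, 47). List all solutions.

19, 28

Since 47 ≡ 3 (mod 4), a square root of 32 is 32^((47+1)/4) = 32^12 mod 47.
Repeated squaring: 32^2≡37, 32^4≡6, 32^8≡36 (mod 47).
32^12 = 32^(8+4) ≡ 28 (mod 47).
Check: 28² = 784 ≡ 32 (mod 47). The two roots are 19 and 28.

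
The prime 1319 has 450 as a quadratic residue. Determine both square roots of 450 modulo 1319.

Since 1319 ≡ 3 (mod 4), a square root of 450 is 450^((1319+1)/4) = 450^330 mod 1319.
Repeated squaring: 450^2≡693, 450^4≡133, 450^8≡542, 450^16≡946, 450^32≡634, 450^64≡980, 450^128≡168, 450^256≡525 (mod 1319).
450^330 = 450^(256+64+8+2) ≡ 1208 (mod 1319).
Check: 1208² = 1459264 ≡ 450 (mod 1319). The two roots are 111 and 1208.

111, 1208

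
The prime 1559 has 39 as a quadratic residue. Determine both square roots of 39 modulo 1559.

Since 1559 ≡ 3 (mod 4), a square root of 39 is 39^((1559+1)/4) = 39^390 mod 1559.
Repeated squaring: 39^2≡1521, 39^4≡1444, 39^8≡753, 39^16≡1092, 39^32≡1388, 39^64≡1179, 39^128≡972, 39^256≡30 (mod 1559).
39^390 = 39^(256+128+4+2) ≡ 1217 (mod 1559).
Check: 1217² = 1481089 ≡ 39 (mod 1559). The two roots are 342 and 1217.

342, 1217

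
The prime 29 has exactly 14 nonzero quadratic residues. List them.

1 4 5 6 7 9 13 16 20 22 23 24 25 28

Square k = 1,…,14 (k and 29−k give the same square):
1²=1, 2²=4, 3²=9, 4²=16, 5²=25, 6²≡7, 7²≡20, 8²≡6, 9²≡23, 10²≡13, 11²≡5, 12²≡28, 13²≡24, 14²≡22 (mod 29).
So the quadratic residues mod 29 are {1, 4, 5, 6, 7, 9, 13, 16, 20, 22, 23, 24, 25, 28}.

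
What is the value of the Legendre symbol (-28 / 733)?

First reduce: -28 ≡ 705 (mod 733).
Reciprocity: 705 ≡ 1 and 733 ≡ 1 (mod 4), so (705/733) = +(733/705).
Reduce top mod 705: now compute (28/705).
Pull out 2^2: since 705 ≡ 1 (mod 8), (2/705) = +1, so (2/705)^2 = +1.
Reciprocity: 7 ≡ 3 and 705 ≡ 1 (mod 4), so (7/705) = +(705/7).
Reduce top mod 7: now compute (5/7).
Reciprocity: 5 ≡ 1 and 7 ≡ 3 (mod 4), so (5/7) = +(7/5).
Reduce top mod 5: now compute (2/5).
Pull out 2: since 5 ≡ 5 (mod 8), (2/5) = -1.
Reached (1/5) = 1. Collecting the sign flips along the way, the symbol is -1.

-1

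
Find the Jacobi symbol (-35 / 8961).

First reduce: -35 ≡ 8926 (mod 8961).
Pull out 2: since 8961 ≡ 1 (mod 8), (2/8961) = +1.
Reciprocity: 4463 ≡ 3 and 8961 ≡ 1 (mod 4), so (4463/8961) = +(8961/4463).
Reduce top mod 4463: now compute (35/4463).
Reciprocity: 35 ≡ 3 and 4463 ≡ 3 (mod 4), so (35/4463) = −(4463/35).
Reduce top mod 35: now compute (18/35).
Pull out 2: since 35 ≡ 3 (mod 8), (2/35) = -1.
Reciprocity: 9 ≡ 1 and 35 ≡ 3 (mod 4), so (9/35) = +(35/9).
Reduce top mod 9: now compute (8/9).
Pull out 2^3: since 9 ≡ 1 (mod 8), (2/9) = +1, so (2/9)^3 = +1.
Reached (1/9) = 1. Collecting the sign flips along the way, the symbol is +1.

1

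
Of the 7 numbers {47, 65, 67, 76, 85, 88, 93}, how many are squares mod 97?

(47/97) = +1 → QR.
(65/97) = +1 → QR.
(67/97) = -1 → non-residue.
(76/97) = -1 → non-residue.
(85/97) = +1 → QR.
(88/97) = +1 → QR.
(93/97) = +1 → QR.
Total quadratic residues among the 7: 5.

5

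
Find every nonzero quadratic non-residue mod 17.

Square k = 1,…,8 (k and 17−k give the same square):
1²=1, 2²=4, 3²=9, 4²=16, 5²≡8, 6²≡2, 7²≡15, 8²≡13 (mod 17).
The residues are {1, 2, 4, 8, 9, 13, 15, 16}; the non-residues are the remaining 8 nonzero classes.

3,5,6,7,10,11,12,14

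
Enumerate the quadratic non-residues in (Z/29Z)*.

Square k = 1,…,14 (k and 29−k give the same square):
1²=1, 2²=4, 3²=9, 4²=16, 5²=25, 6²≡7, 7²≡20, 8²≡6, 9²≡23, 10²≡13, 11²≡5, 12²≡28, 13²≡24, 14²≡22 (mod 29).
The residues are {1, 4, 5, 6, 7, 9, 13, 16, 20, 22, 23, 24, 25, 28}; the non-residues are the remaining 14 nonzero classes.

2 3 8 10 11 12 14 15 17 18 19 21 26 27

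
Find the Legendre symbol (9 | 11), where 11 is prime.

Reciprocity: 9 ≡ 1 and 11 ≡ 3 (mod 4), so (9/11) = +(11/9).
Reduce top mod 9: now compute (2/9).
Pull out 2: since 9 ≡ 1 (mod 8), (2/9) = +1.
Reached (1/9) = 1. Collecting the sign flips along the way, the symbol is +1.

1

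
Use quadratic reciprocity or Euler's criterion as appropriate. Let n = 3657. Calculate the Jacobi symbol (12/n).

0

Pull out 2^2: since 3657 ≡ 1 (mod 8), (2/3657) = +1, so (2/3657)^2 = +1.
Reciprocity: 3 ≡ 3 and 3657 ≡ 1 (mod 4), so (3/3657) = +(3657/3).
Reduce top mod 3: now compute (0/3).
Top reduces to 0: gcd > 1, so the symbol is 0.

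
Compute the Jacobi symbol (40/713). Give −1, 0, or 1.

Pull out 2^3: since 713 ≡ 1 (mod 8), (2/713) = +1, so (2/713)^3 = +1.
Reciprocity: 5 ≡ 1 and 713 ≡ 1 (mod 4), so (5/713) = +(713/5).
Reduce top mod 5: now compute (3/5).
Reciprocity: 3 ≡ 3 and 5 ≡ 1 (mod 4), so (3/5) = +(5/3).
Reduce top mod 3: now compute (2/3).
Pull out 2: since 3 ≡ 3 (mod 8), (2/3) = -1.
Reached (1/3) = 1. Collecting the sign flips along the way, the symbol is -1.

-1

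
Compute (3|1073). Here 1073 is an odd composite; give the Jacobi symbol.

Reciprocity: 3 ≡ 3 and 1073 ≡ 1 (mod 4), so (3/1073) = +(1073/3).
Reduce top mod 3: now compute (2/3).
Pull out 2: since 3 ≡ 3 (mod 8), (2/3) = -1.
Reached (1/3) = 1. Collecting the sign flips along the way, the symbol is -1.

-1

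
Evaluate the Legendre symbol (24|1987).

1

Pull out 2^3: since 1987 ≡ 3 (mod 8), (2/1987) = -1, so (2/1987)^3 = -1.
Reciprocity: 3 ≡ 3 and 1987 ≡ 3 (mod 4), so (3/1987) = −(1987/3).
Reduce top mod 3: now compute (1/3).
Reached (1/3) = 1. Collecting the sign flips along the way, the symbol is +1.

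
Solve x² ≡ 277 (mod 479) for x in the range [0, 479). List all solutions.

117, 362

Since 479 ≡ 3 (mod 4), a square root of 277 is 277^((479+1)/4) = 277^120 mod 479.
Repeated squaring: 277^2≡89, 277^4≡257, 277^8≡426, 277^16≡414, 277^32≡393, 277^64≡211 (mod 479).
277^120 = 277^(64+32+16+8) ≡ 362 (mod 479).
Check: 362² = 131044 ≡ 277 (mod 479). The two roots are 117 and 362.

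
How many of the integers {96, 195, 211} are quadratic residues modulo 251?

2

(96/251) = -1 → non-residue.
(195/251) = +1 → QR.
(211/251) = +1 → QR.
Total quadratic residues among the 3: 2.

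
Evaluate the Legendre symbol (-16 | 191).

-1

First reduce: -16 ≡ 175 (mod 191).
Reciprocity: 175 ≡ 3 and 191 ≡ 3 (mod 4), so (175/191) = −(191/175).
Reduce top mod 175: now compute (16/175).
Pull out 2^4: since 175 ≡ 7 (mod 8), (2/175) = +1, so (2/175)^4 = +1.
Reached (1/175) = 1. Collecting the sign flips along the way, the symbol is -1.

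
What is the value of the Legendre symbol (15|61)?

1

Reciprocity: 15 ≡ 3 and 61 ≡ 1 (mod 4), so (15/61) = +(61/15).
Reduce top mod 15: now compute (1/15).
Reached (1/15) = 1. Collecting the sign flips along the way, the symbol is +1.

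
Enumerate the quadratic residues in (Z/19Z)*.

1, 4, 5, 6, 7, 9, 11, 16, 17

Square k = 1,…,9 (k and 19−k give the same square):
1²=1, 2²=4, 3²=9, 4²=16, 5²≡6, 6²≡17, 7²≡11, 8²≡7, 9²≡5 (mod 19).
So the quadratic residues mod 19 are {1, 4, 5, 6, 7, 9, 11, 16, 17}.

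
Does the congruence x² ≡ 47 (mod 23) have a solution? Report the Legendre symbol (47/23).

1

First reduce: 47 ≡ 1 (mod 23).
Reached (1/23) = 1. Collecting the sign flips along the way, the symbol is +1.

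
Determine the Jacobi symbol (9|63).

0

Reciprocity: 9 ≡ 1 and 63 ≡ 3 (mod 4), so (9/63) = +(63/9).
Reduce top mod 9: now compute (0/9).
Top reduces to 0: gcd > 1, so the symbol is 0.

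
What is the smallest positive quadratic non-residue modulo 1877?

(2/1877) = −1, so 2 is the smallest positive non-residue mod 1877.

2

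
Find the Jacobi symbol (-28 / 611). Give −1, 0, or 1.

1

First reduce: -28 ≡ 583 (mod 611).
Reciprocity: 583 ≡ 3 and 611 ≡ 3 (mod 4), so (583/611) = −(611/583).
Reduce top mod 583: now compute (28/583).
Pull out 2^2: since 583 ≡ 7 (mod 8), (2/583) = +1, so (2/583)^2 = +1.
Reciprocity: 7 ≡ 3 and 583 ≡ 3 (mod 4), so (7/583) = −(583/7).
Reduce top mod 7: now compute (2/7).
Pull out 2: since 7 ≡ 7 (mod 8), (2/7) = +1.
Reached (1/7) = 1. Collecting the sign flips along the way, the symbol is +1.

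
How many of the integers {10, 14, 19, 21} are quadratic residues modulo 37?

(10/37) = +1 → QR.
(14/37) = -1 → non-residue.
(19/37) = -1 → non-residue.
(21/37) = +1 → QR.
Total quadratic residues among the 4: 2.

2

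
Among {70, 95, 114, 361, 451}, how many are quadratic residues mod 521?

2

(70/521) = -1 → non-residue.
(95/521) = -1 → non-residue.
(114/521) = +1 → QR.
(361/521) = +1 → QR.
(451/521) = -1 → non-residue.
Total quadratic residues among the 5: 2.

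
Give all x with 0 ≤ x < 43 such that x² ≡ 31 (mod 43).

17, 26

Since 43 ≡ 3 (mod 4), a square root of 31 is 31^((43+1)/4) = 31^11 mod 43.
Repeated squaring: 31^2≡15, 31^4≡10, 31^8≡14 (mod 43).
31^11 = 31^(8+2+1) ≡ 17 (mod 43).
Check: 17² = 289 ≡ 31 (mod 43). The two roots are 17 and 26.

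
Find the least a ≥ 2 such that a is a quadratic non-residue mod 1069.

(2/1069) = −1, so 2 is the smallest positive non-residue mod 1069.

2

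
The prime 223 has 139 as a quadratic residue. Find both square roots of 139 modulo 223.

94, 129

Since 223 ≡ 3 (mod 4), a square root of 139 is 139^((223+1)/4) = 139^56 mod 223.
Repeated squaring: 139^2≡143, 139^4≡156, 139^8≡29, 139^16≡172, 139^32≡148 (mod 223).
139^56 = 139^(32+16+8) ≡ 94 (mod 223).
Check: 94² = 8836 ≡ 139 (mod 223). The two roots are 94 and 129.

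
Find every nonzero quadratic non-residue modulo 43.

Square k = 1,…,21 (k and 43−k give the same square):
1²=1, 2²=4, 3²=9, 4²=16, 5²=25, 6²=36, 7²≡6, 8²≡21, 9²≡38, 10²≡14, 11²≡35, 12²≡15, 13²≡40, 14²≡24, 15²≡10, 16²≡41, 17²≡31, 18²≡23, 19²≡17, 20²≡13, 21²≡11 (mod 43).
The residues are {1, 4, 6, 9, 10, 11, 13, 14, 15, 16, 17, 21, 23, 24, 25, 31, 35, 36, 38, 40, 41}; the non-residues are the remaining 21 nonzero classes.

2, 3, 5, 7, 8, 12, 18, 19, 20, 22, 26, 27, 28, 29, 30, 32, 33, 34, 37, 39, 42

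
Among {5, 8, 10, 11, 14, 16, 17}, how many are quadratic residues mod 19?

4

(5/19) = +1 → QR.
(8/19) = -1 → non-residue.
(10/19) = -1 → non-residue.
(11/19) = +1 → QR.
(14/19) = -1 → non-residue.
(16/19) = +1 → QR.
(17/19) = +1 → QR.
Total quadratic residues among the 7: 4.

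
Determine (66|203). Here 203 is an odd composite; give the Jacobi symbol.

Pull out 2: since 203 ≡ 3 (mod 8), (2/203) = -1.
Reciprocity: 33 ≡ 1 and 203 ≡ 3 (mod 4), so (33/203) = +(203/33).
Reduce top mod 33: now compute (5/33).
Reciprocity: 5 ≡ 1 and 33 ≡ 1 (mod 4), so (5/33) = +(33/5).
Reduce top mod 5: now compute (3/5).
Reciprocity: 3 ≡ 3 and 5 ≡ 1 (mod 4), so (3/5) = +(5/3).
Reduce top mod 3: now compute (2/3).
Pull out 2: since 3 ≡ 3 (mod 8), (2/3) = -1.
Reached (1/3) = 1. Collecting the sign flips along the way, the symbol is +1.

1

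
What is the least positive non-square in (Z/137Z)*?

3

(2/137) = +1, so 2 is a residue.
(3/137) = −1, so 3 is the smallest positive non-residue mod 137.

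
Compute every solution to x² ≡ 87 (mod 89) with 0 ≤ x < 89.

89 ≡ 1 (mod 4), so we find a root by search.
Trying successive values, 40² = 1600 ≡ 87 (mod 89). The other root is 89 − 40 = 49.

40, 49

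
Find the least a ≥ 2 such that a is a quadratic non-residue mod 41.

3

(2/41) = +1, so 2 is a residue.
(3/41) = −1, so 3 is the smallest positive non-residue mod 41.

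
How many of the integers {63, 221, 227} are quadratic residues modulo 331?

0

(63/331) = -1 → non-residue.
(221/331) = -1 → non-residue.
(227/331) = -1 → non-residue.
Total quadratic residues among the 3: 0.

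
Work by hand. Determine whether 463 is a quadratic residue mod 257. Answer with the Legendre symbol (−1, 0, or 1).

Euler's criterion: (463/257) ≡ 206^128 (mod 257).
206^2 ≡ 31 (mod 257)
206^4 ≡ 190 (mod 257)
206^8 ≡ 120 (mod 257)
206^16 ≡ 8 (mod 257)
206^32 ≡ 64 (mod 257)
206^64 ≡ 241 (mod 257)
206^128 ≡ 256 (mod 257)
206^128 = 206^(128) ≡ 256 (mod 257).
Result is 256 ≡ −1, so (463/257) = −1.

-1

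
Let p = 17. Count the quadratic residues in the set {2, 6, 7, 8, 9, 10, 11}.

(2/17) = +1 → QR.
(6/17) = -1 → non-residue.
(7/17) = -1 → non-residue.
(8/17) = +1 → QR.
(9/17) = +1 → QR.
(10/17) = -1 → non-residue.
(11/17) = -1 → non-residue.
Total quadratic residues among the 7: 3.

3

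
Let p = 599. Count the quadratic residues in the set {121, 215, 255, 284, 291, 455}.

(121/599) = +1 → QR.
(215/599) = -1 → non-residue.
(255/599) = +1 → QR.
(284/599) = +1 → QR.
(291/599) = -1 → non-residue.
(455/599) = -1 → non-residue.
Total quadratic residues among the 6: 3.

3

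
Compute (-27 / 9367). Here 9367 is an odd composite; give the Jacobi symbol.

First reduce: -27 ≡ 9340 (mod 9367).
Pull out 2^2: since 9367 ≡ 7 (mod 8), (2/9367) = +1, so (2/9367)^2 = +1.
Reciprocity: 2335 ≡ 3 and 9367 ≡ 3 (mod 4), so (2335/9367) = −(9367/2335).
Reduce top mod 2335: now compute (27/2335).
Reciprocity: 27 ≡ 3 and 2335 ≡ 3 (mod 4), so (27/2335) = −(2335/27).
Reduce top mod 27: now compute (13/27).
Reciprocity: 13 ≡ 1 and 27 ≡ 3 (mod 4), so (13/27) = +(27/13).
Reduce top mod 13: now compute (1/13).
Reached (1/13) = 1. Collecting the sign flips along the way, the symbol is +1.

1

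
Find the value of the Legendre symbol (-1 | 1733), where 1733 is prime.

First reduce: -1 ≡ 1732 (mod 1733).
Pull out 2^2: since 1733 ≡ 5 (mod 8), (2/1733) = -1, so (2/1733)^2 = +1.
Reciprocity: 433 ≡ 1 and 1733 ≡ 1 (mod 4), so (433/1733) = +(1733/433).
Reduce top mod 433: now compute (1/433).
Reached (1/433) = 1. Collecting the sign flips along the way, the symbol is +1.

1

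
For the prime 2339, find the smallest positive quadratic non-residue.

(2/2339) = −1, so 2 is the smallest positive non-residue mod 2339.

2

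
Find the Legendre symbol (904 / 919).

Pull out 2^3: since 919 ≡ 7 (mod 8), (2/919) = +1, so (2/919)^3 = +1.
Reciprocity: 113 ≡ 1 and 919 ≡ 3 (mod 4), so (113/919) = +(919/113).
Reduce top mod 113: now compute (15/113).
Reciprocity: 15 ≡ 3 and 113 ≡ 1 (mod 4), so (15/113) = +(113/15).
Reduce top mod 15: now compute (8/15).
Pull out 2^3: since 15 ≡ 7 (mod 8), (2/15) = +1, so (2/15)^3 = +1.
Reached (1/15) = 1. Collecting the sign flips along the way, the symbol is +1.

1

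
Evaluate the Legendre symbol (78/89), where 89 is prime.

Euler's criterion: (78/89) ≡ 78^44 (mod 89).
78^2 ≡ 32 (mod 89)
78^4 ≡ 45 (mod 89)
78^8 ≡ 67 (mod 89)
78^16 ≡ 39 (mod 89)
78^32 ≡ 8 (mod 89)
78^44 = 78^(32+8+4) ≡ 1 (mod 89).
Result is 1, so (78/89) = 1.

1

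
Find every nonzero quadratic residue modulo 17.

Square k = 1,…,8 (k and 17−k give the same square):
1²=1, 2²=4, 3²=9, 4²=16, 5²≡8, 6²≡2, 7²≡15, 8²≡13 (mod 17).
So the quadratic residues mod 17 are {1, 2, 4, 8, 9, 13, 15, 16}.

1,2,4,8,9,13,15,16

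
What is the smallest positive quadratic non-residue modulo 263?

(2/263) = +1, so 2 is a residue.
(3/263) = +1, so 3 is a residue.
(4/263) = +1, so 4 is a residue.
(5/263) = −1, so 5 is the smallest positive non-residue mod 263.

5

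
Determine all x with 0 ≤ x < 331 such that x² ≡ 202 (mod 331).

99, 232

Since 331 ≡ 3 (mod 4), a square root of 202 is 202^((331+1)/4) = 202^83 mod 331.
Repeated squaring: 202^2≡91, 202^4≡6, 202^8≡36, 202^16≡303, 202^32≡122, 202^64≡320 (mod 331).
202^83 = 202^(64+16+2+1) ≡ 232 (mod 331).
Check: 232² = 53824 ≡ 202 (mod 331). The two roots are 99 and 232.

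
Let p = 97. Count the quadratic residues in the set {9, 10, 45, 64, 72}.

3

(9/97) = +1 → QR.
(10/97) = -1 → non-residue.
(45/97) = -1 → non-residue.
(64/97) = +1 → QR.
(72/97) = +1 → QR.
Total quadratic residues among the 5: 3.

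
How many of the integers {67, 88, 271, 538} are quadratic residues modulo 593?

1

(67/593) = -1 → non-residue.
(88/593) = -1 → non-residue.
(271/593) = -1 → non-residue.
(538/593) = +1 → QR.
Total quadratic residues among the 4: 1.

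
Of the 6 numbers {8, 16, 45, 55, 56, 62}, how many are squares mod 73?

(8/73) = +1 → QR.
(16/73) = +1 → QR.
(45/73) = -1 → non-residue.
(55/73) = +1 → QR.
(56/73) = -1 → non-residue.
(62/73) = -1 → non-residue.
Total quadratic residues among the 6: 3.

3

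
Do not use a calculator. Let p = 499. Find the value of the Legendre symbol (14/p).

Pull out 2: since 499 ≡ 3 (mod 8), (2/499) = -1.
Reciprocity: 7 ≡ 3 and 499 ≡ 3 (mod 4), so (7/499) = −(499/7).
Reduce top mod 7: now compute (2/7).
Pull out 2: since 7 ≡ 7 (mod 8), (2/7) = +1.
Reached (1/7) = 1. Collecting the sign flips along the way, the symbol is +1.

1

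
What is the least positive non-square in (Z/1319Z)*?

(2/1319) = +1, so 2 is a residue.
(3/1319) = +1, so 3 is a residue.
(4/1319) = +1, so 4 is a residue.
(5/1319) = +1, so 5 is a residue.
(6/1319) = +1, so 6 is a residue.
(7/1319) = +1, so 7 is a residue.
(8/1319) = +1, so 8 is a residue.
(9/1319) = +1, so 9 is a residue.
(10/1319) = +1, so 10 is a residue.
(11/1319) = +1, so 11 is a residue.
(12/1319) = +1, so 12 is a residue.
(13/1319) = −1, so 13 is the smallest positive non-residue mod 1319.

13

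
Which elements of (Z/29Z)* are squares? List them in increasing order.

1,4,5,6,7,9,13,16,20,22,23,24,25,28

Square k = 1,…,14 (k and 29−k give the same square):
1²=1, 2²=4, 3²=9, 4²=16, 5²=25, 6²≡7, 7²≡20, 8²≡6, 9²≡23, 10²≡13, 11²≡5, 12²≡28, 13²≡24, 14²≡22 (mod 29).
So the quadratic residues mod 29 are {1, 4, 5, 6, 7, 9, 13, 16, 20, 22, 23, 24, 25, 28}.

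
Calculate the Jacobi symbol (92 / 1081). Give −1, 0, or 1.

0

Pull out 2^2: since 1081 ≡ 1 (mod 8), (2/1081) = +1, so (2/1081)^2 = +1.
Reciprocity: 23 ≡ 3 and 1081 ≡ 1 (mod 4), so (23/1081) = +(1081/23).
Reduce top mod 23: now compute (0/23).
Top reduces to 0: gcd > 1, so the symbol is 0.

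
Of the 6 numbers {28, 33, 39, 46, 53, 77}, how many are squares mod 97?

(28/97) = -1 → non-residue.
(33/97) = +1 → QR.
(39/97) = -1 → non-residue.
(46/97) = -1 → non-residue.
(53/97) = +1 → QR.
(77/97) = -1 → non-residue.
Total quadratic residues among the 6: 2.

2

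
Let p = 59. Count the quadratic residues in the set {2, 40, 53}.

1

(2/59) = -1 → non-residue.
(40/59) = -1 → non-residue.
(53/59) = +1 → QR.
Total quadratic residues among the 3: 1.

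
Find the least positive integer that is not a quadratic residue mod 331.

2

(2/331) = −1, so 2 is the smallest positive non-residue mod 331.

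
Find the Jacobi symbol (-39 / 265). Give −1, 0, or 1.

First reduce: -39 ≡ 226 (mod 265).
Pull out 2: since 265 ≡ 1 (mod 8), (2/265) = +1.
Reciprocity: 113 ≡ 1 and 265 ≡ 1 (mod 4), so (113/265) = +(265/113).
Reduce top mod 113: now compute (39/113).
Reciprocity: 39 ≡ 3 and 113 ≡ 1 (mod 4), so (39/113) = +(113/39).
Reduce top mod 39: now compute (35/39).
Reciprocity: 35 ≡ 3 and 39 ≡ 3 (mod 4), so (35/39) = −(39/35).
Reduce top mod 35: now compute (4/35).
Pull out 2^2: since 35 ≡ 3 (mod 8), (2/35) = -1, so (2/35)^2 = +1.
Reached (1/35) = 1. Collecting the sign flips along the way, the symbol is -1.

-1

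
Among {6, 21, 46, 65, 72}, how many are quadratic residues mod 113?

(6/113) = -1 → non-residue.
(21/113) = -1 → non-residue.
(46/113) = -1 → non-residue.
(65/113) = -1 → non-residue.
(72/113) = +1 → QR.
Total quadratic residues among the 5: 1.

1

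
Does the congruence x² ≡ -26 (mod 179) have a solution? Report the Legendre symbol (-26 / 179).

1

First reduce: -26 ≡ 153 (mod 179).
Reciprocity: 153 ≡ 1 and 179 ≡ 3 (mod 4), so (153/179) = +(179/153).
Reduce top mod 153: now compute (26/153).
Pull out 2: since 153 ≡ 1 (mod 8), (2/153) = +1.
Reciprocity: 13 ≡ 1 and 153 ≡ 1 (mod 4), so (13/153) = +(153/13).
Reduce top mod 13: now compute (10/13).
Pull out 2: since 13 ≡ 5 (mod 8), (2/13) = -1.
Reciprocity: 5 ≡ 1 and 13 ≡ 1 (mod 4), so (5/13) = +(13/5).
Reduce top mod 5: now compute (3/5).
Reciprocity: 3 ≡ 3 and 5 ≡ 1 (mod 4), so (3/5) = +(5/3).
Reduce top mod 3: now compute (2/3).
Pull out 2: since 3 ≡ 3 (mod 8), (2/3) = -1.
Reached (1/3) = 1. Collecting the sign flips along the way, the symbol is +1.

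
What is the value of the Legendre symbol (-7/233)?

1

First reduce: -7 ≡ 226 (mod 233).
Pull out 2: since 233 ≡ 1 (mod 8), (2/233) = +1.
Reciprocity: 113 ≡ 1 and 233 ≡ 1 (mod 4), so (113/233) = +(233/113).
Reduce top mod 113: now compute (7/113).
Reciprocity: 7 ≡ 3 and 113 ≡ 1 (mod 4), so (7/113) = +(113/7).
Reduce top mod 7: now compute (1/7).
Reached (1/7) = 1. Collecting the sign flips along the way, the symbol is +1.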